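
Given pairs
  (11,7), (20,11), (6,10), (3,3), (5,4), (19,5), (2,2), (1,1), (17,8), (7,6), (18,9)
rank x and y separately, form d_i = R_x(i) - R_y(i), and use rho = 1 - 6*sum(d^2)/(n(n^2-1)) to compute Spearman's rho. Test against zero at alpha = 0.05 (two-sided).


Step 1: Rank x and y separately (midranks; no ties here).
rank(x): 11->7, 20->11, 6->5, 3->3, 5->4, 19->10, 2->2, 1->1, 17->8, 7->6, 18->9
rank(y): 7->7, 11->11, 10->10, 3->3, 4->4, 5->5, 2->2, 1->1, 8->8, 6->6, 9->9
Step 2: d_i = R_x(i) - R_y(i); compute d_i^2.
  (7-7)^2=0, (11-11)^2=0, (5-10)^2=25, (3-3)^2=0, (4-4)^2=0, (10-5)^2=25, (2-2)^2=0, (1-1)^2=0, (8-8)^2=0, (6-6)^2=0, (9-9)^2=0
sum(d^2) = 50.
Step 3: rho = 1 - 6*50 / (11*(11^2 - 1)) = 1 - 300/1320 = 0.772727.
Step 4: Under H0, t = rho * sqrt((n-2)/(1-rho^2)) = 3.6522 ~ t(9).
Step 5: Two-sided p-value from the t-distribution with 9 df = 0.005299.
Step 6: alpha = 0.05. reject H0.

rho = 0.7727, p = 0.005299, reject H0 at alpha = 0.05.


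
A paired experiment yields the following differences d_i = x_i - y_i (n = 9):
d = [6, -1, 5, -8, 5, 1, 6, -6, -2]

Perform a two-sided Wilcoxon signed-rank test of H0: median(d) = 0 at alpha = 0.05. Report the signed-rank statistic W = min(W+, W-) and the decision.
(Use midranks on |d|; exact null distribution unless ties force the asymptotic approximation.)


Step 1: Drop any zero differences (none here) and take |d_i|.
|d| = [6, 1, 5, 8, 5, 1, 6, 6, 2]
Step 2: Midrank |d_i| (ties get averaged ranks).
ranks: |6|->7, |1|->1.5, |5|->4.5, |8|->9, |5|->4.5, |1|->1.5, |6|->7, |6|->7, |2|->3
Step 3: Attach original signs; sum ranks with positive sign and with negative sign.
W+ = 7 + 4.5 + 4.5 + 1.5 + 7 = 24.5
W- = 1.5 + 9 + 7 + 3 = 20.5
(Check: W+ + W- = 45 should equal n(n+1)/2 = 45.)
Step 4: Test statistic W = min(W+, W-) = 20.5.
Step 5: Ties in |d|, so use the tie-corrected normal approximation.
        E[W] = n(n+1)/4 = 9*10/4 = 22.5.
        Tie groups: |d|=1 (t=2), |d|=5 (t=2), |d|=6 (t=3); sum(t^3 - t) = 36.
        Var[W] = n(n+1)(2n+1)/24 - sum(t^3-t)/48 = 1710/24 - 36/48 = 70.5.
        z = (W - E[W]) / sqrt(Var[W]) = (20.5 - 22.5) / 8.3964 = -0.2382.
        Two-sided p = 2*Phi(z) = 0.811729.
Step 6: alpha = 0.05. fail to reject H0.

W+ = 24.5, W- = 20.5, W = min = 20.5, p = 0.811729, fail to reject H0.


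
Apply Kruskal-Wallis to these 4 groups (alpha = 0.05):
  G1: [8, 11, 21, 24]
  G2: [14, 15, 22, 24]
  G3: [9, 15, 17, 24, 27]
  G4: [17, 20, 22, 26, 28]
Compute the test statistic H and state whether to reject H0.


Step 1: Combine all N = 18 observations and assign midranks.
sorted (value, group, rank): (8,G1,1), (9,G3,2), (11,G1,3), (14,G2,4), (15,G2,5.5), (15,G3,5.5), (17,G3,7.5), (17,G4,7.5), (20,G4,9), (21,G1,10), (22,G2,11.5), (22,G4,11.5), (24,G1,14), (24,G2,14), (24,G3,14), (26,G4,16), (27,G3,17), (28,G4,18)
Step 2: Sum ranks within each group.
R_1 = 28 (n_1 = 4)
R_2 = 35 (n_2 = 4)
R_3 = 46 (n_3 = 5)
R_4 = 62 (n_4 = 5)
Step 3: H = 12/(N(N+1)) * sum(R_i^2/n_i) - 3(N+1)
     = 12/(18*19) * (28^2/4 + 35^2/4 + 46^2/5 + 62^2/5) - 3*19
     = 0.035088 * 1694.25 - 57
     = 2.447368.
Step 4: Ties present; correction factor C = 1 - 42/(18^3 - 18) = 0.992776. Corrected H = 2.447368 / 0.992776 = 2.465177.
Step 5: Under H0, H ~ chi^2(3); p-value = 0.481617.
Step 6: alpha = 0.05. fail to reject H0.

H = 2.4652, df = 3, p = 0.481617, fail to reject H0.


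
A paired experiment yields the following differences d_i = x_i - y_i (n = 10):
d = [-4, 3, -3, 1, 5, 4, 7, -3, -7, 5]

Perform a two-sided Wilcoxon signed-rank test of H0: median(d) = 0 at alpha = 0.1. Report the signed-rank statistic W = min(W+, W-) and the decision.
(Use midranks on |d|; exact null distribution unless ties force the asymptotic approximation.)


Step 1: Drop any zero differences (none here) and take |d_i|.
|d| = [4, 3, 3, 1, 5, 4, 7, 3, 7, 5]
Step 2: Midrank |d_i| (ties get averaged ranks).
ranks: |4|->5.5, |3|->3, |3|->3, |1|->1, |5|->7.5, |4|->5.5, |7|->9.5, |3|->3, |7|->9.5, |5|->7.5
Step 3: Attach original signs; sum ranks with positive sign and with negative sign.
W+ = 3 + 1 + 7.5 + 5.5 + 9.5 + 7.5 = 34
W- = 5.5 + 3 + 3 + 9.5 = 21
(Check: W+ + W- = 55 should equal n(n+1)/2 = 55.)
Step 4: Test statistic W = min(W+, W-) = 21.
Step 5: Ties in |d|, so use the tie-corrected normal approximation.
        E[W] = n(n+1)/4 = 10*11/4 = 27.5.
        Tie groups: |d|=3 (t=3), |d|=4 (t=2), |d|=5 (t=2), |d|=7 (t=2); sum(t^3 - t) = 42.
        Var[W] = n(n+1)(2n+1)/24 - sum(t^3-t)/48 = 2310/24 - 42/48 = 95.375.
        z = (W - E[W]) / sqrt(Var[W]) = (21 - 27.5) / 9.7660 = -0.6656.
        Two-sided p = 2*Phi(z) = 0.505684.
Step 6: alpha = 0.1. fail to reject H0.

W+ = 34, W- = 21, W = min = 21, p = 0.505684, fail to reject H0.


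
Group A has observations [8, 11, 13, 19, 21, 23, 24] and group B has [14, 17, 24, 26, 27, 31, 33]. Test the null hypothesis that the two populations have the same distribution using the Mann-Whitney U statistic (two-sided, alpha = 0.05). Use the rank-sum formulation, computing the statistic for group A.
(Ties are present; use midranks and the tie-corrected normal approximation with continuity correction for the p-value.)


Step 1: Combine and sort all 14 observations; assign midranks.
sorted (value, group): (8,X), (11,X), (13,X), (14,Y), (17,Y), (19,X), (21,X), (23,X), (24,X), (24,Y), (26,Y), (27,Y), (31,Y), (33,Y)
ranks: 8->1, 11->2, 13->3, 14->4, 17->5, 19->6, 21->7, 23->8, 24->9.5, 24->9.5, 26->11, 27->12, 31->13, 33->14
Step 2: Rank sum for X: R1 = 1 + 2 + 3 + 6 + 7 + 8 + 9.5 = 36.5.
Step 3: U_X = R1 - n1(n1+1)/2 = 36.5 - 7*8/2 = 36.5 - 28 = 8.5.
       U_Y = n1*n2 - U_X = 49 - 8.5 = 40.5.
Step 4: Ties are present, so use the tie-corrected normal approximation (with continuity correction) for the p-value.
Step 5: p-value = 0.047401; compare to alpha = 0.05. reject H0.

U_X = 8.5, p = 0.047401, reject H0 at alpha = 0.05.


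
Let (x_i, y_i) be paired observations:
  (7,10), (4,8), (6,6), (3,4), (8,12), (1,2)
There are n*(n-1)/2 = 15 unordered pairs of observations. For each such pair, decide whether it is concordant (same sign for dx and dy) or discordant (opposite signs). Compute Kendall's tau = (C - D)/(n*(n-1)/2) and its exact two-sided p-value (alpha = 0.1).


Step 1: Enumerate the 15 unordered pairs (i,j) with i<j and classify each by sign(x_j-x_i) * sign(y_j-y_i).
  (1,2):dx=-3,dy=-2->C; (1,3):dx=-1,dy=-4->C; (1,4):dx=-4,dy=-6->C; (1,5):dx=+1,dy=+2->C
  (1,6):dx=-6,dy=-8->C; (2,3):dx=+2,dy=-2->D; (2,4):dx=-1,dy=-4->C; (2,5):dx=+4,dy=+4->C
  (2,6):dx=-3,dy=-6->C; (3,4):dx=-3,dy=-2->C; (3,5):dx=+2,dy=+6->C; (3,6):dx=-5,dy=-4->C
  (4,5):dx=+5,dy=+8->C; (4,6):dx=-2,dy=-2->C; (5,6):dx=-7,dy=-10->C
Step 2: C = 14, D = 1, total pairs = 15.
Step 3: tau = (C - D)/(n(n-1)/2) = (14 - 1)/15 = 0.866667.
Step 4: Exact two-sided p-value (enumerate n! = 720 permutations of y under H0): p = 0.016667.
Step 5: alpha = 0.1. reject H0.

tau_b = 0.8667 (C=14, D=1), p = 0.016667, reject H0.


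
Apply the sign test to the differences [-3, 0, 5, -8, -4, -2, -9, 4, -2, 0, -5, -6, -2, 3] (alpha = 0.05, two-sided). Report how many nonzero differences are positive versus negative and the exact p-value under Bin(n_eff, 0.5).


Step 1: Discard zero differences. Original n = 14; n_eff = number of nonzero differences = 12.
Nonzero differences (with sign): -3, +5, -8, -4, -2, -9, +4, -2, -5, -6, -2, +3
Step 2: Count signs: positive = 3, negative = 9.
Step 3: Under H0: P(positive) = 0.5, so the number of positives S ~ Bin(12, 0.5).
Step 4: Two-sided exact p-value = sum of Bin(12,0.5) probabilities at or below the observed probability = 0.145996.
Step 5: alpha = 0.05. fail to reject H0.

n_eff = 12, pos = 3, neg = 9, p = 0.145996, fail to reject H0.


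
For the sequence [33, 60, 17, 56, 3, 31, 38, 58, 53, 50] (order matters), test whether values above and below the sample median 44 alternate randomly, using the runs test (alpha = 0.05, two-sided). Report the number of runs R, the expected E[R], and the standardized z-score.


Step 1: Compute median = 44; label A = above, B = below.
Labels in order: BABABBBAAA  (n_A = 5, n_B = 5)
Step 2: Count runs R = 6.
Step 3: Under H0 (random ordering), E[R] = 2*n_A*n_B/(n_A+n_B) + 1 = 2*5*5/10 + 1 = 6.0000.
        Var[R] = 2*n_A*n_B*(2*n_A*n_B - n_A - n_B) / ((n_A+n_B)^2 * (n_A+n_B-1)) = 2000/900 = 2.2222.
        SD[R] = 1.4907.
Step 4: R = E[R], so z = 0 with no continuity correction.
Step 5: Two-sided p-value via normal approximation = 2*(1 - Phi(|z|)) = 1.000000.
Step 6: alpha = 0.05. fail to reject H0.

R = 6, z = 0.0000, p = 1.000000, fail to reject H0.


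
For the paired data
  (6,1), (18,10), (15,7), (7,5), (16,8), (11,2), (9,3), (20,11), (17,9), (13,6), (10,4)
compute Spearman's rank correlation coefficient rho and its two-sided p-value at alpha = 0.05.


Step 1: Rank x and y separately (midranks; no ties here).
rank(x): 6->1, 18->10, 15->7, 7->2, 16->8, 11->5, 9->3, 20->11, 17->9, 13->6, 10->4
rank(y): 1->1, 10->10, 7->7, 5->5, 8->8, 2->2, 3->3, 11->11, 9->9, 6->6, 4->4
Step 2: d_i = R_x(i) - R_y(i); compute d_i^2.
  (1-1)^2=0, (10-10)^2=0, (7-7)^2=0, (2-5)^2=9, (8-8)^2=0, (5-2)^2=9, (3-3)^2=0, (11-11)^2=0, (9-9)^2=0, (6-6)^2=0, (4-4)^2=0
sum(d^2) = 18.
Step 3: rho = 1 - 6*18 / (11*(11^2 - 1)) = 1 - 108/1320 = 0.918182.
Step 4: Under H0, t = rho * sqrt((n-2)/(1-rho^2)) = 6.9531 ~ t(9).
Step 5: Two-sided p-value from the t-distribution with 9 df = 0.000067.
Step 6: alpha = 0.05. reject H0.

rho = 0.9182, p = 0.000067, reject H0 at alpha = 0.05.


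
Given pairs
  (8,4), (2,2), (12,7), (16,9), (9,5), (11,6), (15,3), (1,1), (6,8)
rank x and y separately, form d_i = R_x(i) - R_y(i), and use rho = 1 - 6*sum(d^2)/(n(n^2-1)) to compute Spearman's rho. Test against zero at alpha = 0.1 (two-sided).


Step 1: Rank x and y separately (midranks; no ties here).
rank(x): 8->4, 2->2, 12->7, 16->9, 9->5, 11->6, 15->8, 1->1, 6->3
rank(y): 4->4, 2->2, 7->7, 9->9, 5->5, 6->6, 3->3, 1->1, 8->8
Step 2: d_i = R_x(i) - R_y(i); compute d_i^2.
  (4-4)^2=0, (2-2)^2=0, (7-7)^2=0, (9-9)^2=0, (5-5)^2=0, (6-6)^2=0, (8-3)^2=25, (1-1)^2=0, (3-8)^2=25
sum(d^2) = 50.
Step 3: rho = 1 - 6*50 / (9*(9^2 - 1)) = 1 - 300/720 = 0.583333.
Step 4: Under H0, t = rho * sqrt((n-2)/(1-rho^2)) = 1.9001 ~ t(7).
Step 5: Two-sided p-value from the t-distribution with 7 df = 0.099186.
Step 6: alpha = 0.1. reject H0.

rho = 0.5833, p = 0.099186, reject H0 at alpha = 0.1.


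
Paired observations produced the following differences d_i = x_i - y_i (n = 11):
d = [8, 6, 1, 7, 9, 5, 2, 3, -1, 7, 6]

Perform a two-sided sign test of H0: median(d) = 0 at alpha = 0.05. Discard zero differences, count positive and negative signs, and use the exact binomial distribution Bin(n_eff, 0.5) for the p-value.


Step 1: Discard zero differences. Original n = 11; n_eff = number of nonzero differences = 11.
Nonzero differences (with sign): +8, +6, +1, +7, +9, +5, +2, +3, -1, +7, +6
Step 2: Count signs: positive = 10, negative = 1.
Step 3: Under H0: P(positive) = 0.5, so the number of positives S ~ Bin(11, 0.5).
Step 4: Two-sided exact p-value = sum of Bin(11,0.5) probabilities at or below the observed probability = 0.011719.
Step 5: alpha = 0.05. reject H0.

n_eff = 11, pos = 10, neg = 1, p = 0.011719, reject H0.


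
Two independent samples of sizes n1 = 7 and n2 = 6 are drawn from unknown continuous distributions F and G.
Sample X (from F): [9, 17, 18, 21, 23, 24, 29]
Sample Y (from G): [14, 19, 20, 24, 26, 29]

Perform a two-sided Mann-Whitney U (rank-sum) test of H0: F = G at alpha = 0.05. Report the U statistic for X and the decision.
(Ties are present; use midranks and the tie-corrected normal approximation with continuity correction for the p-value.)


Step 1: Combine and sort all 13 observations; assign midranks.
sorted (value, group): (9,X), (14,Y), (17,X), (18,X), (19,Y), (20,Y), (21,X), (23,X), (24,X), (24,Y), (26,Y), (29,X), (29,Y)
ranks: 9->1, 14->2, 17->3, 18->4, 19->5, 20->6, 21->7, 23->8, 24->9.5, 24->9.5, 26->11, 29->12.5, 29->12.5
Step 2: Rank sum for X: R1 = 1 + 3 + 4 + 7 + 8 + 9.5 + 12.5 = 45.
Step 3: U_X = R1 - n1(n1+1)/2 = 45 - 7*8/2 = 45 - 28 = 17.
       U_Y = n1*n2 - U_X = 42 - 17 = 25.
Step 4: Ties are present, so use the tie-corrected normal approximation (with continuity correction) for the p-value.
Step 5: p-value = 0.616104; compare to alpha = 0.05. fail to reject H0.

U_X = 17, p = 0.616104, fail to reject H0 at alpha = 0.05.


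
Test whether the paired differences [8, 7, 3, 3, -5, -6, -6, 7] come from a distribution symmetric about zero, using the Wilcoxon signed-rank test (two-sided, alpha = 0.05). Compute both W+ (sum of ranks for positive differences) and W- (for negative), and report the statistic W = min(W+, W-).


Step 1: Drop any zero differences (none here) and take |d_i|.
|d| = [8, 7, 3, 3, 5, 6, 6, 7]
Step 2: Midrank |d_i| (ties get averaged ranks).
ranks: |8|->8, |7|->6.5, |3|->1.5, |3|->1.5, |5|->3, |6|->4.5, |6|->4.5, |7|->6.5
Step 3: Attach original signs; sum ranks with positive sign and with negative sign.
W+ = 8 + 6.5 + 1.5 + 1.5 + 6.5 = 24
W- = 3 + 4.5 + 4.5 = 12
(Check: W+ + W- = 36 should equal n(n+1)/2 = 36.)
Step 4: Test statistic W = min(W+, W-) = 12.
Step 5: Ties in |d|, so use the tie-corrected normal approximation.
        E[W] = n(n+1)/4 = 8*9/4 = 18.
        Tie groups: |d|=3 (t=2), |d|=6 (t=2), |d|=7 (t=2); sum(t^3 - t) = 18.
        Var[W] = n(n+1)(2n+1)/24 - sum(t^3-t)/48 = 1224/24 - 18/48 = 50.625.
        z = (W - E[W]) / sqrt(Var[W]) = (12 - 18) / 7.1151 = -0.8433.
        Two-sided p = 2*Phi(z) = 0.399075.
Step 6: alpha = 0.05. fail to reject H0.

W+ = 24, W- = 12, W = min = 12, p = 0.399075, fail to reject H0.


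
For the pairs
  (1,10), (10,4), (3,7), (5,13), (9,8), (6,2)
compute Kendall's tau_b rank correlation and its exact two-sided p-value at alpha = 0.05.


Step 1: Enumerate the 15 unordered pairs (i,j) with i<j and classify each by sign(x_j-x_i) * sign(y_j-y_i).
  (1,2):dx=+9,dy=-6->D; (1,3):dx=+2,dy=-3->D; (1,4):dx=+4,dy=+3->C; (1,5):dx=+8,dy=-2->D
  (1,6):dx=+5,dy=-8->D; (2,3):dx=-7,dy=+3->D; (2,4):dx=-5,dy=+9->D; (2,5):dx=-1,dy=+4->D
  (2,6):dx=-4,dy=-2->C; (3,4):dx=+2,dy=+6->C; (3,5):dx=+6,dy=+1->C; (3,6):dx=+3,dy=-5->D
  (4,5):dx=+4,dy=-5->D; (4,6):dx=+1,dy=-11->D; (5,6):dx=-3,dy=-6->C
Step 2: C = 5, D = 10, total pairs = 15.
Step 3: tau = (C - D)/(n(n-1)/2) = (5 - 10)/15 = -0.333333.
Step 4: Exact two-sided p-value (enumerate n! = 720 permutations of y under H0): p = 0.469444.
Step 5: alpha = 0.05. fail to reject H0.

tau_b = -0.3333 (C=5, D=10), p = 0.469444, fail to reject H0.


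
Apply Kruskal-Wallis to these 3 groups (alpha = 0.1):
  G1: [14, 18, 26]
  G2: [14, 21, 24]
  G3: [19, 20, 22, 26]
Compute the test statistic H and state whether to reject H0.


Step 1: Combine all N = 10 observations and assign midranks.
sorted (value, group, rank): (14,G1,1.5), (14,G2,1.5), (18,G1,3), (19,G3,4), (20,G3,5), (21,G2,6), (22,G3,7), (24,G2,8), (26,G1,9.5), (26,G3,9.5)
Step 2: Sum ranks within each group.
R_1 = 14 (n_1 = 3)
R_2 = 15.5 (n_2 = 3)
R_3 = 25.5 (n_3 = 4)
Step 3: H = 12/(N(N+1)) * sum(R_i^2/n_i) - 3(N+1)
     = 12/(10*11) * (14^2/3 + 15.5^2/3 + 25.5^2/4) - 3*11
     = 0.109091 * 307.979 - 33
     = 0.597727.
Step 4: Ties present; correction factor C = 1 - 12/(10^3 - 10) = 0.987879. Corrected H = 0.597727 / 0.987879 = 0.605061.
Step 5: Under H0, H ~ chi^2(2); p-value = 0.738946.
Step 6: alpha = 0.1. fail to reject H0.

H = 0.6051, df = 2, p = 0.738946, fail to reject H0.


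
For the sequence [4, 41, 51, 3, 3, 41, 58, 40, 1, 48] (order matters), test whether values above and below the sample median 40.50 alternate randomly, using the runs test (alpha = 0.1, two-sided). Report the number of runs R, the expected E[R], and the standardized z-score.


Step 1: Compute median = 40.50; label A = above, B = below.
Labels in order: BAABBAABBA  (n_A = 5, n_B = 5)
Step 2: Count runs R = 6.
Step 3: Under H0 (random ordering), E[R] = 2*n_A*n_B/(n_A+n_B) + 1 = 2*5*5/10 + 1 = 6.0000.
        Var[R] = 2*n_A*n_B*(2*n_A*n_B - n_A - n_B) / ((n_A+n_B)^2 * (n_A+n_B-1)) = 2000/900 = 2.2222.
        SD[R] = 1.4907.
Step 4: R = E[R], so z = 0 with no continuity correction.
Step 5: Two-sided p-value via normal approximation = 2*(1 - Phi(|z|)) = 1.000000.
Step 6: alpha = 0.1. fail to reject H0.

R = 6, z = 0.0000, p = 1.000000, fail to reject H0.


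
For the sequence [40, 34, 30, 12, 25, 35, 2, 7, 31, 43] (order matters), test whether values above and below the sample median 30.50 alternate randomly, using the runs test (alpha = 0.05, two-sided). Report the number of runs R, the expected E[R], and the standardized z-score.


Step 1: Compute median = 30.50; label A = above, B = below.
Labels in order: AABBBABBAA  (n_A = 5, n_B = 5)
Step 2: Count runs R = 5.
Step 3: Under H0 (random ordering), E[R] = 2*n_A*n_B/(n_A+n_B) + 1 = 2*5*5/10 + 1 = 6.0000.
        Var[R] = 2*n_A*n_B*(2*n_A*n_B - n_A - n_B) / ((n_A+n_B)^2 * (n_A+n_B-1)) = 2000/900 = 2.2222.
        SD[R] = 1.4907.
Step 4: Continuity-corrected z = (R + 0.5 - E[R]) / SD[R] = (5 + 0.5 - 6.0000) / 1.4907 = -0.3354.
Step 5: Two-sided p-value via normal approximation = 2*(1 - Phi(|z|)) = 0.737316.
Step 6: alpha = 0.05. fail to reject H0.

R = 5, z = -0.3354, p = 0.737316, fail to reject H0.


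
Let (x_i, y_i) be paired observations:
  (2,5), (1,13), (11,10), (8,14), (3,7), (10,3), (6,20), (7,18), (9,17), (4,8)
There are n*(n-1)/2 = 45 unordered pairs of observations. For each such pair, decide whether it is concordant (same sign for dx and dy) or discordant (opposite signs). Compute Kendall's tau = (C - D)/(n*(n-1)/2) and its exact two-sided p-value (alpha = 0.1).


Step 1: Enumerate the 45 unordered pairs (i,j) with i<j and classify each by sign(x_j-x_i) * sign(y_j-y_i).
  (1,2):dx=-1,dy=+8->D; (1,3):dx=+9,dy=+5->C; (1,4):dx=+6,dy=+9->C; (1,5):dx=+1,dy=+2->C
  (1,6):dx=+8,dy=-2->D; (1,7):dx=+4,dy=+15->C; (1,8):dx=+5,dy=+13->C; (1,9):dx=+7,dy=+12->C
  (1,10):dx=+2,dy=+3->C; (2,3):dx=+10,dy=-3->D; (2,4):dx=+7,dy=+1->C; (2,5):dx=+2,dy=-6->D
  (2,6):dx=+9,dy=-10->D; (2,7):dx=+5,dy=+7->C; (2,8):dx=+6,dy=+5->C; (2,9):dx=+8,dy=+4->C
  (2,10):dx=+3,dy=-5->D; (3,4):dx=-3,dy=+4->D; (3,5):dx=-8,dy=-3->C; (3,6):dx=-1,dy=-7->C
  (3,7):dx=-5,dy=+10->D; (3,8):dx=-4,dy=+8->D; (3,9):dx=-2,dy=+7->D; (3,10):dx=-7,dy=-2->C
  (4,5):dx=-5,dy=-7->C; (4,6):dx=+2,dy=-11->D; (4,7):dx=-2,dy=+6->D; (4,8):dx=-1,dy=+4->D
  (4,9):dx=+1,dy=+3->C; (4,10):dx=-4,dy=-6->C; (5,6):dx=+7,dy=-4->D; (5,7):dx=+3,dy=+13->C
  (5,8):dx=+4,dy=+11->C; (5,9):dx=+6,dy=+10->C; (5,10):dx=+1,dy=+1->C; (6,7):dx=-4,dy=+17->D
  (6,8):dx=-3,dy=+15->D; (6,9):dx=-1,dy=+14->D; (6,10):dx=-6,dy=+5->D; (7,8):dx=+1,dy=-2->D
  (7,9):dx=+3,dy=-3->D; (7,10):dx=-2,dy=-12->C; (8,9):dx=+2,dy=-1->D; (8,10):dx=-3,dy=-10->C
  (9,10):dx=-5,dy=-9->C
Step 2: C = 24, D = 21, total pairs = 45.
Step 3: tau = (C - D)/(n(n-1)/2) = (24 - 21)/45 = 0.066667.
Step 4: Exact two-sided p-value (enumerate n! = 3628800 permutations of y under H0): p = 0.861801.
Step 5: alpha = 0.1. fail to reject H0.

tau_b = 0.0667 (C=24, D=21), p = 0.861801, fail to reject H0.


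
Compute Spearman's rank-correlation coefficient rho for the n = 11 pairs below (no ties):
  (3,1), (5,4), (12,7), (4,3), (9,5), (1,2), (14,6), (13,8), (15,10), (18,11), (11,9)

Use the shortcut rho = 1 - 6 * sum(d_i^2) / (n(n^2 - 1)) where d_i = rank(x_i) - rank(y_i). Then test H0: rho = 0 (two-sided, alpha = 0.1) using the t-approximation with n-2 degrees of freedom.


Step 1: Rank x and y separately (midranks; no ties here).
rank(x): 3->2, 5->4, 12->7, 4->3, 9->5, 1->1, 14->9, 13->8, 15->10, 18->11, 11->6
rank(y): 1->1, 4->4, 7->7, 3->3, 5->5, 2->2, 6->6, 8->8, 10->10, 11->11, 9->9
Step 2: d_i = R_x(i) - R_y(i); compute d_i^2.
  (2-1)^2=1, (4-4)^2=0, (7-7)^2=0, (3-3)^2=0, (5-5)^2=0, (1-2)^2=1, (9-6)^2=9, (8-8)^2=0, (10-10)^2=0, (11-11)^2=0, (6-9)^2=9
sum(d^2) = 20.
Step 3: rho = 1 - 6*20 / (11*(11^2 - 1)) = 1 - 120/1320 = 0.909091.
Step 4: Under H0, t = rho * sqrt((n-2)/(1-rho^2)) = 6.5465 ~ t(9).
Step 5: Two-sided p-value from the t-distribution with 9 df = 0.000106.
Step 6: alpha = 0.1. reject H0.

rho = 0.9091, p = 0.000106, reject H0 at alpha = 0.1.


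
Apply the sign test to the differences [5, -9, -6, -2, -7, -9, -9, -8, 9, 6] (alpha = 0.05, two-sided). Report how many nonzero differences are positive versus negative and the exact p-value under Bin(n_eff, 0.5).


Step 1: Discard zero differences. Original n = 10; n_eff = number of nonzero differences = 10.
Nonzero differences (with sign): +5, -9, -6, -2, -7, -9, -9, -8, +9, +6
Step 2: Count signs: positive = 3, negative = 7.
Step 3: Under H0: P(positive) = 0.5, so the number of positives S ~ Bin(10, 0.5).
Step 4: Two-sided exact p-value = sum of Bin(10,0.5) probabilities at or below the observed probability = 0.343750.
Step 5: alpha = 0.05. fail to reject H0.

n_eff = 10, pos = 3, neg = 7, p = 0.343750, fail to reject H0.


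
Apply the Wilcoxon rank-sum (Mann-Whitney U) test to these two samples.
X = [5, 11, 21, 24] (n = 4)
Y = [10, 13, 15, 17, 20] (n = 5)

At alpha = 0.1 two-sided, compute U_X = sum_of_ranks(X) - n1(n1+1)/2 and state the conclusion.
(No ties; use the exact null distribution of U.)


Step 1: Combine and sort all 9 observations; assign midranks.
sorted (value, group): (5,X), (10,Y), (11,X), (13,Y), (15,Y), (17,Y), (20,Y), (21,X), (24,X)
ranks: 5->1, 10->2, 11->3, 13->4, 15->5, 17->6, 20->7, 21->8, 24->9
Step 2: Rank sum for X: R1 = 1 + 3 + 8 + 9 = 21.
Step 3: U_X = R1 - n1(n1+1)/2 = 21 - 4*5/2 = 21 - 10 = 11.
       U_Y = n1*n2 - U_X = 20 - 11 = 9.
Step 4: No ties, so the exact null distribution of U (based on enumerating the C(9,4) = 126 equally likely rank assignments) gives the two-sided p-value.
Step 5: p-value = 0.904762; compare to alpha = 0.1. fail to reject H0.

U_X = 11, p = 0.904762, fail to reject H0 at alpha = 0.1.


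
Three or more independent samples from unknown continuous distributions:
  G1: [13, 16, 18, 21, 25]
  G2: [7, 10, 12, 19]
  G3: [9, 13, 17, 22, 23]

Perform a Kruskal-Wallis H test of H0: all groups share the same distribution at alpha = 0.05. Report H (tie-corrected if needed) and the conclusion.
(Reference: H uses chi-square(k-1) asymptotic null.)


Step 1: Combine all N = 14 observations and assign midranks.
sorted (value, group, rank): (7,G2,1), (9,G3,2), (10,G2,3), (12,G2,4), (13,G1,5.5), (13,G3,5.5), (16,G1,7), (17,G3,8), (18,G1,9), (19,G2,10), (21,G1,11), (22,G3,12), (23,G3,13), (25,G1,14)
Step 2: Sum ranks within each group.
R_1 = 46.5 (n_1 = 5)
R_2 = 18 (n_2 = 4)
R_3 = 40.5 (n_3 = 5)
Step 3: H = 12/(N(N+1)) * sum(R_i^2/n_i) - 3(N+1)
     = 12/(14*15) * (46.5^2/5 + 18^2/4 + 40.5^2/5) - 3*15
     = 0.057143 * 841.5 - 45
     = 3.085714.
Step 4: Ties present; correction factor C = 1 - 6/(14^3 - 14) = 0.997802. Corrected H = 3.085714 / 0.997802 = 3.092511.
Step 5: Under H0, H ~ chi^2(2); p-value = 0.213044.
Step 6: alpha = 0.05. fail to reject H0.

H = 3.0925, df = 2, p = 0.213044, fail to reject H0.


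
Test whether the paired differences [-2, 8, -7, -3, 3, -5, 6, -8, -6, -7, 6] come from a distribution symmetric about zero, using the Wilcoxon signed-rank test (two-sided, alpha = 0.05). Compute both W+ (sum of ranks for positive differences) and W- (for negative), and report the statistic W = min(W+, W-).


Step 1: Drop any zero differences (none here) and take |d_i|.
|d| = [2, 8, 7, 3, 3, 5, 6, 8, 6, 7, 6]
Step 2: Midrank |d_i| (ties get averaged ranks).
ranks: |2|->1, |8|->10.5, |7|->8.5, |3|->2.5, |3|->2.5, |5|->4, |6|->6, |8|->10.5, |6|->6, |7|->8.5, |6|->6
Step 3: Attach original signs; sum ranks with positive sign and with negative sign.
W+ = 10.5 + 2.5 + 6 + 6 = 25
W- = 1 + 8.5 + 2.5 + 4 + 10.5 + 6 + 8.5 = 41
(Check: W+ + W- = 66 should equal n(n+1)/2 = 66.)
Step 4: Test statistic W = min(W+, W-) = 25.
Step 5: Ties in |d|, so use the tie-corrected normal approximation.
        E[W] = n(n+1)/4 = 11*12/4 = 33.
        Tie groups: |d|=3 (t=2), |d|=6 (t=3), |d|=7 (t=2), |d|=8 (t=2); sum(t^3 - t) = 42.
        Var[W] = n(n+1)(2n+1)/24 - sum(t^3-t)/48 = 3036/24 - 42/48 = 125.625.
        z = (W - E[W]) / sqrt(Var[W]) = (25 - 33) / 11.2083 = -0.7138.
        Two-sided p = 2*Phi(z) = 0.475376.
Step 6: alpha = 0.05. fail to reject H0.

W+ = 25, W- = 41, W = min = 25, p = 0.475376, fail to reject H0.


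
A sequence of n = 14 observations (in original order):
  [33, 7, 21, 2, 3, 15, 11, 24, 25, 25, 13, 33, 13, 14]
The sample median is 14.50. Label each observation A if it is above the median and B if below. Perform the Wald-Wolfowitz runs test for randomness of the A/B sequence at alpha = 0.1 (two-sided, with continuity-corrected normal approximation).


Step 1: Compute median = 14.50; label A = above, B = below.
Labels in order: ABABBABAAABABB  (n_A = 7, n_B = 7)
Step 2: Count runs R = 10.
Step 3: Under H0 (random ordering), E[R] = 2*n_A*n_B/(n_A+n_B) + 1 = 2*7*7/14 + 1 = 8.0000.
        Var[R] = 2*n_A*n_B*(2*n_A*n_B - n_A - n_B) / ((n_A+n_B)^2 * (n_A+n_B-1)) = 8232/2548 = 3.2308.
        SD[R] = 1.7974.
Step 4: Continuity-corrected z = (R - 0.5 - E[R]) / SD[R] = (10 - 0.5 - 8.0000) / 1.7974 = 0.8345.
Step 5: Two-sided p-value via normal approximation = 2*(1 - Phi(|z|)) = 0.403986.
Step 6: alpha = 0.1. fail to reject H0.

R = 10, z = 0.8345, p = 0.403986, fail to reject H0.


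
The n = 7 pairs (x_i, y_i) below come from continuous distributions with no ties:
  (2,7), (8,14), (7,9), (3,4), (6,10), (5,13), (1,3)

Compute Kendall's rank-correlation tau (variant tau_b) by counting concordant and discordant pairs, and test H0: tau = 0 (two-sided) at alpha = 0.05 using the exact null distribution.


Step 1: Enumerate the 21 unordered pairs (i,j) with i<j and classify each by sign(x_j-x_i) * sign(y_j-y_i).
  (1,2):dx=+6,dy=+7->C; (1,3):dx=+5,dy=+2->C; (1,4):dx=+1,dy=-3->D; (1,5):dx=+4,dy=+3->C
  (1,6):dx=+3,dy=+6->C; (1,7):dx=-1,dy=-4->C; (2,3):dx=-1,dy=-5->C; (2,4):dx=-5,dy=-10->C
  (2,5):dx=-2,dy=-4->C; (2,6):dx=-3,dy=-1->C; (2,7):dx=-7,dy=-11->C; (3,4):dx=-4,dy=-5->C
  (3,5):dx=-1,dy=+1->D; (3,6):dx=-2,dy=+4->D; (3,7):dx=-6,dy=-6->C; (4,5):dx=+3,dy=+6->C
  (4,6):dx=+2,dy=+9->C; (4,7):dx=-2,dy=-1->C; (5,6):dx=-1,dy=+3->D; (5,7):dx=-5,dy=-7->C
  (6,7):dx=-4,dy=-10->C
Step 2: C = 17, D = 4, total pairs = 21.
Step 3: tau = (C - D)/(n(n-1)/2) = (17 - 4)/21 = 0.619048.
Step 4: Exact two-sided p-value (enumerate n! = 5040 permutations of y under H0): p = 0.069048.
Step 5: alpha = 0.05. fail to reject H0.

tau_b = 0.6190 (C=17, D=4), p = 0.069048, fail to reject H0.


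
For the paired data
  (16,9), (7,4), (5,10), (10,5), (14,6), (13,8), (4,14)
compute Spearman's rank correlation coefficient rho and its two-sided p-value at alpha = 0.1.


Step 1: Rank x and y separately (midranks; no ties here).
rank(x): 16->7, 7->3, 5->2, 10->4, 14->6, 13->5, 4->1
rank(y): 9->5, 4->1, 10->6, 5->2, 6->3, 8->4, 14->7
Step 2: d_i = R_x(i) - R_y(i); compute d_i^2.
  (7-5)^2=4, (3-1)^2=4, (2-6)^2=16, (4-2)^2=4, (6-3)^2=9, (5-4)^2=1, (1-7)^2=36
sum(d^2) = 74.
Step 3: rho = 1 - 6*74 / (7*(7^2 - 1)) = 1 - 444/336 = -0.321429.
Step 4: Under H0, t = rho * sqrt((n-2)/(1-rho^2)) = -0.7590 ~ t(5).
Step 5: Two-sided p-value from the t-distribution with 5 df = 0.482072.
Step 6: alpha = 0.1. fail to reject H0.

rho = -0.3214, p = 0.482072, fail to reject H0 at alpha = 0.1.


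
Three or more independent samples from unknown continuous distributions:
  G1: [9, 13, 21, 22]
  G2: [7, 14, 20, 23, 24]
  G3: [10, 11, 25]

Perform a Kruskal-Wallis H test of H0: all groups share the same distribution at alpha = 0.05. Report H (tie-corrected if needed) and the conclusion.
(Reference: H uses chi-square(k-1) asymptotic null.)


Step 1: Combine all N = 12 observations and assign midranks.
sorted (value, group, rank): (7,G2,1), (9,G1,2), (10,G3,3), (11,G3,4), (13,G1,5), (14,G2,6), (20,G2,7), (21,G1,8), (22,G1,9), (23,G2,10), (24,G2,11), (25,G3,12)
Step 2: Sum ranks within each group.
R_1 = 24 (n_1 = 4)
R_2 = 35 (n_2 = 5)
R_3 = 19 (n_3 = 3)
Step 3: H = 12/(N(N+1)) * sum(R_i^2/n_i) - 3(N+1)
     = 12/(12*13) * (24^2/4 + 35^2/5 + 19^2/3) - 3*13
     = 0.076923 * 509.333 - 39
     = 0.179487.
Step 4: No ties, so H is used without correction.
Step 5: Under H0, H ~ chi^2(2); p-value = 0.914166.
Step 6: alpha = 0.05. fail to reject H0.

H = 0.1795, df = 2, p = 0.914166, fail to reject H0.


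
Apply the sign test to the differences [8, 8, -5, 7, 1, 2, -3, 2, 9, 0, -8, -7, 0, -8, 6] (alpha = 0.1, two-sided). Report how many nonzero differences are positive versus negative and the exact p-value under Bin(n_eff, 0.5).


Step 1: Discard zero differences. Original n = 15; n_eff = number of nonzero differences = 13.
Nonzero differences (with sign): +8, +8, -5, +7, +1, +2, -3, +2, +9, -8, -7, -8, +6
Step 2: Count signs: positive = 8, negative = 5.
Step 3: Under H0: P(positive) = 0.5, so the number of positives S ~ Bin(13, 0.5).
Step 4: Two-sided exact p-value = sum of Bin(13,0.5) probabilities at or below the observed probability = 0.581055.
Step 5: alpha = 0.1. fail to reject H0.

n_eff = 13, pos = 8, neg = 5, p = 0.581055, fail to reject H0.


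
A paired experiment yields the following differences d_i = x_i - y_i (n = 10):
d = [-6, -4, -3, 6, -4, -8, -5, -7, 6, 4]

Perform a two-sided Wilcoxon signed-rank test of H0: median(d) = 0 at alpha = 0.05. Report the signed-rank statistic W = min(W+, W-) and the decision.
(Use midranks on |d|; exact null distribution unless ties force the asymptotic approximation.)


Step 1: Drop any zero differences (none here) and take |d_i|.
|d| = [6, 4, 3, 6, 4, 8, 5, 7, 6, 4]
Step 2: Midrank |d_i| (ties get averaged ranks).
ranks: |6|->7, |4|->3, |3|->1, |6|->7, |4|->3, |8|->10, |5|->5, |7|->9, |6|->7, |4|->3
Step 3: Attach original signs; sum ranks with positive sign and with negative sign.
W+ = 7 + 7 + 3 = 17
W- = 7 + 3 + 1 + 3 + 10 + 5 + 9 = 38
(Check: W+ + W- = 55 should equal n(n+1)/2 = 55.)
Step 4: Test statistic W = min(W+, W-) = 17.
Step 5: Ties in |d|, so use the tie-corrected normal approximation.
        E[W] = n(n+1)/4 = 10*11/4 = 27.5.
        Tie groups: |d|=4 (t=3), |d|=6 (t=3); sum(t^3 - t) = 48.
        Var[W] = n(n+1)(2n+1)/24 - sum(t^3-t)/48 = 2310/24 - 48/48 = 95.25.
        z = (W - E[W]) / sqrt(Var[W]) = (17 - 27.5) / 9.7596 = -1.0759.
        Two-sided p = 2*Phi(z) = 0.281989.
Step 6: alpha = 0.05. fail to reject H0.

W+ = 17, W- = 38, W = min = 17, p = 0.281989, fail to reject H0.


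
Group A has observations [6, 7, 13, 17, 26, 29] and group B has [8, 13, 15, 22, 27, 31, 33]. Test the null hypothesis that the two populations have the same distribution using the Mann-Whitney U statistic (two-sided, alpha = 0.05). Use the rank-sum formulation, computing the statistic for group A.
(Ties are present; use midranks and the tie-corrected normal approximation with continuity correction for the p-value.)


Step 1: Combine and sort all 13 observations; assign midranks.
sorted (value, group): (6,X), (7,X), (8,Y), (13,X), (13,Y), (15,Y), (17,X), (22,Y), (26,X), (27,Y), (29,X), (31,Y), (33,Y)
ranks: 6->1, 7->2, 8->3, 13->4.5, 13->4.5, 15->6, 17->7, 22->8, 26->9, 27->10, 29->11, 31->12, 33->13
Step 2: Rank sum for X: R1 = 1 + 2 + 4.5 + 7 + 9 + 11 = 34.5.
Step 3: U_X = R1 - n1(n1+1)/2 = 34.5 - 6*7/2 = 34.5 - 21 = 13.5.
       U_Y = n1*n2 - U_X = 42 - 13.5 = 28.5.
Step 4: Ties are present, so use the tie-corrected normal approximation (with continuity correction) for the p-value.
Step 5: p-value = 0.316645; compare to alpha = 0.05. fail to reject H0.

U_X = 13.5, p = 0.316645, fail to reject H0 at alpha = 0.05.


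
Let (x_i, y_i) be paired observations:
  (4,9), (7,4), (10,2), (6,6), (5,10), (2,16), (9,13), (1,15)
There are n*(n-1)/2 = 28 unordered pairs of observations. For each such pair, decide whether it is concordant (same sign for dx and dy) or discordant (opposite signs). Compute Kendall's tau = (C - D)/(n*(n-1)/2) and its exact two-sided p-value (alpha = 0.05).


Step 1: Enumerate the 28 unordered pairs (i,j) with i<j and classify each by sign(x_j-x_i) * sign(y_j-y_i).
  (1,2):dx=+3,dy=-5->D; (1,3):dx=+6,dy=-7->D; (1,4):dx=+2,dy=-3->D; (1,5):dx=+1,dy=+1->C
  (1,6):dx=-2,dy=+7->D; (1,7):dx=+5,dy=+4->C; (1,8):dx=-3,dy=+6->D; (2,3):dx=+3,dy=-2->D
  (2,4):dx=-1,dy=+2->D; (2,5):dx=-2,dy=+6->D; (2,6):dx=-5,dy=+12->D; (2,7):dx=+2,dy=+9->C
  (2,8):dx=-6,dy=+11->D; (3,4):dx=-4,dy=+4->D; (3,5):dx=-5,dy=+8->D; (3,6):dx=-8,dy=+14->D
  (3,7):dx=-1,dy=+11->D; (3,8):dx=-9,dy=+13->D; (4,5):dx=-1,dy=+4->D; (4,6):dx=-4,dy=+10->D
  (4,7):dx=+3,dy=+7->C; (4,8):dx=-5,dy=+9->D; (5,6):dx=-3,dy=+6->D; (5,7):dx=+4,dy=+3->C
  (5,8):dx=-4,dy=+5->D; (6,7):dx=+7,dy=-3->D; (6,8):dx=-1,dy=-1->C; (7,8):dx=-8,dy=+2->D
Step 2: C = 6, D = 22, total pairs = 28.
Step 3: tau = (C - D)/(n(n-1)/2) = (6 - 22)/28 = -0.571429.
Step 4: Exact two-sided p-value (enumerate n! = 40320 permutations of y under H0): p = 0.061012.
Step 5: alpha = 0.05. fail to reject H0.

tau_b = -0.5714 (C=6, D=22), p = 0.061012, fail to reject H0.


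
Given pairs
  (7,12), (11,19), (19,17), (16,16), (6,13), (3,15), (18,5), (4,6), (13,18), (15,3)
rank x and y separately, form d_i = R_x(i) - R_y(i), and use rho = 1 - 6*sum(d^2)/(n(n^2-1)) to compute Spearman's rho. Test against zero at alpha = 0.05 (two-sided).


Step 1: Rank x and y separately (midranks; no ties here).
rank(x): 7->4, 11->5, 19->10, 16->8, 6->3, 3->1, 18->9, 4->2, 13->6, 15->7
rank(y): 12->4, 19->10, 17->8, 16->7, 13->5, 15->6, 5->2, 6->3, 18->9, 3->1
Step 2: d_i = R_x(i) - R_y(i); compute d_i^2.
  (4-4)^2=0, (5-10)^2=25, (10-8)^2=4, (8-7)^2=1, (3-5)^2=4, (1-6)^2=25, (9-2)^2=49, (2-3)^2=1, (6-9)^2=9, (7-1)^2=36
sum(d^2) = 154.
Step 3: rho = 1 - 6*154 / (10*(10^2 - 1)) = 1 - 924/990 = 0.066667.
Step 4: Under H0, t = rho * sqrt((n-2)/(1-rho^2)) = 0.1890 ~ t(8).
Step 5: Two-sided p-value from the t-distribution with 8 df = 0.854813.
Step 6: alpha = 0.05. fail to reject H0.

rho = 0.0667, p = 0.854813, fail to reject H0 at alpha = 0.05.


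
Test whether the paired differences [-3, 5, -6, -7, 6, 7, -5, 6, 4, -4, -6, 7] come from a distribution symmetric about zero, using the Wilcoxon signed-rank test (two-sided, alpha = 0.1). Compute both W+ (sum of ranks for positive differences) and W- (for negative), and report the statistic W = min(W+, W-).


Step 1: Drop any zero differences (none here) and take |d_i|.
|d| = [3, 5, 6, 7, 6, 7, 5, 6, 4, 4, 6, 7]
Step 2: Midrank |d_i| (ties get averaged ranks).
ranks: |3|->1, |5|->4.5, |6|->7.5, |7|->11, |6|->7.5, |7|->11, |5|->4.5, |6|->7.5, |4|->2.5, |4|->2.5, |6|->7.5, |7|->11
Step 3: Attach original signs; sum ranks with positive sign and with negative sign.
W+ = 4.5 + 7.5 + 11 + 7.5 + 2.5 + 11 = 44
W- = 1 + 7.5 + 11 + 4.5 + 2.5 + 7.5 = 34
(Check: W+ + W- = 78 should equal n(n+1)/2 = 78.)
Step 4: Test statistic W = min(W+, W-) = 34.
Step 5: Ties in |d|, so use the tie-corrected normal approximation.
        E[W] = n(n+1)/4 = 12*13/4 = 39.
        Tie groups: |d|=4 (t=2), |d|=5 (t=2), |d|=6 (t=4), |d|=7 (t=3); sum(t^3 - t) = 96.
        Var[W] = n(n+1)(2n+1)/24 - sum(t^3-t)/48 = 3900/24 - 96/48 = 160.5.
        z = (W - E[W]) / sqrt(Var[W]) = (34 - 39) / 12.6689 = -0.3947.
        Two-sided p = 2*Phi(z) = 0.693088.
Step 6: alpha = 0.1. fail to reject H0.

W+ = 44, W- = 34, W = min = 34, p = 0.693088, fail to reject H0.


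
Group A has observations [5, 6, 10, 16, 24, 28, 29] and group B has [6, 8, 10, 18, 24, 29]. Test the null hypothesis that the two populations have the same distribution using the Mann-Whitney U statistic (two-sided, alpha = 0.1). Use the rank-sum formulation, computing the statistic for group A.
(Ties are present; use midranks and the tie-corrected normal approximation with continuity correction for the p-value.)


Step 1: Combine and sort all 13 observations; assign midranks.
sorted (value, group): (5,X), (6,X), (6,Y), (8,Y), (10,X), (10,Y), (16,X), (18,Y), (24,X), (24,Y), (28,X), (29,X), (29,Y)
ranks: 5->1, 6->2.5, 6->2.5, 8->4, 10->5.5, 10->5.5, 16->7, 18->8, 24->9.5, 24->9.5, 28->11, 29->12.5, 29->12.5
Step 2: Rank sum for X: R1 = 1 + 2.5 + 5.5 + 7 + 9.5 + 11 + 12.5 = 49.
Step 3: U_X = R1 - n1(n1+1)/2 = 49 - 7*8/2 = 49 - 28 = 21.
       U_Y = n1*n2 - U_X = 42 - 21 = 21.
Step 4: Ties are present, so use the tie-corrected normal approximation (with continuity correction) for the p-value.
Step 5: p-value = 1.000000; compare to alpha = 0.1. fail to reject H0.

U_X = 21, p = 1.000000, fail to reject H0 at alpha = 0.1.


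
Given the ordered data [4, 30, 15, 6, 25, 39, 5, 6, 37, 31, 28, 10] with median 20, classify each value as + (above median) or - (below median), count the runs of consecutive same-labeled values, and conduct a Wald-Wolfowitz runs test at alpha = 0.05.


Step 1: Compute median = 20; label A = above, B = below.
Labels in order: BABBAABBAAAB  (n_A = 6, n_B = 6)
Step 2: Count runs R = 7.
Step 3: Under H0 (random ordering), E[R] = 2*n_A*n_B/(n_A+n_B) + 1 = 2*6*6/12 + 1 = 7.0000.
        Var[R] = 2*n_A*n_B*(2*n_A*n_B - n_A - n_B) / ((n_A+n_B)^2 * (n_A+n_B-1)) = 4320/1584 = 2.7273.
        SD[R] = 1.6514.
Step 4: R = E[R], so z = 0 with no continuity correction.
Step 5: Two-sided p-value via normal approximation = 2*(1 - Phi(|z|)) = 1.000000.
Step 6: alpha = 0.05. fail to reject H0.

R = 7, z = 0.0000, p = 1.000000, fail to reject H0.


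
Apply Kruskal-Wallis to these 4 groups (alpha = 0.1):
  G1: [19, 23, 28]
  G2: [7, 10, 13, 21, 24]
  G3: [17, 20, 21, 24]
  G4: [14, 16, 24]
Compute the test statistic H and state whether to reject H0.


Step 1: Combine all N = 15 observations and assign midranks.
sorted (value, group, rank): (7,G2,1), (10,G2,2), (13,G2,3), (14,G4,4), (16,G4,5), (17,G3,6), (19,G1,7), (20,G3,8), (21,G2,9.5), (21,G3,9.5), (23,G1,11), (24,G2,13), (24,G3,13), (24,G4,13), (28,G1,15)
Step 2: Sum ranks within each group.
R_1 = 33 (n_1 = 3)
R_2 = 28.5 (n_2 = 5)
R_3 = 36.5 (n_3 = 4)
R_4 = 22 (n_4 = 3)
Step 3: H = 12/(N(N+1)) * sum(R_i^2/n_i) - 3(N+1)
     = 12/(15*16) * (33^2/3 + 28.5^2/5 + 36.5^2/4 + 22^2/3) - 3*16
     = 0.050000 * 1019.85 - 48
     = 2.992292.
Step 4: Ties present; correction factor C = 1 - 30/(15^3 - 15) = 0.991071. Corrected H = 2.992292 / 0.991071 = 3.019249.
Step 5: Under H0, H ~ chi^2(3); p-value = 0.388667.
Step 6: alpha = 0.1. fail to reject H0.

H = 3.0192, df = 3, p = 0.388667, fail to reject H0.


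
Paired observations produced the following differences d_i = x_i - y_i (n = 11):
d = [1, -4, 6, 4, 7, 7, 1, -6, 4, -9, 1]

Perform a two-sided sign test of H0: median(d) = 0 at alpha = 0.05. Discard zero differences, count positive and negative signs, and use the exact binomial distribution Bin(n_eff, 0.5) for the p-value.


Step 1: Discard zero differences. Original n = 11; n_eff = number of nonzero differences = 11.
Nonzero differences (with sign): +1, -4, +6, +4, +7, +7, +1, -6, +4, -9, +1
Step 2: Count signs: positive = 8, negative = 3.
Step 3: Under H0: P(positive) = 0.5, so the number of positives S ~ Bin(11, 0.5).
Step 4: Two-sided exact p-value = sum of Bin(11,0.5) probabilities at or below the observed probability = 0.226562.
Step 5: alpha = 0.05. fail to reject H0.

n_eff = 11, pos = 8, neg = 3, p = 0.226562, fail to reject H0.


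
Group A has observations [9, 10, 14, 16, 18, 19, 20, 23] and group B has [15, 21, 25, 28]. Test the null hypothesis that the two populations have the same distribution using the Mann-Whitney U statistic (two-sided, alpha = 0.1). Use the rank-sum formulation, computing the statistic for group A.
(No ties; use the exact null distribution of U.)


Step 1: Combine and sort all 12 observations; assign midranks.
sorted (value, group): (9,X), (10,X), (14,X), (15,Y), (16,X), (18,X), (19,X), (20,X), (21,Y), (23,X), (25,Y), (28,Y)
ranks: 9->1, 10->2, 14->3, 15->4, 16->5, 18->6, 19->7, 20->8, 21->9, 23->10, 25->11, 28->12
Step 2: Rank sum for X: R1 = 1 + 2 + 3 + 5 + 6 + 7 + 8 + 10 = 42.
Step 3: U_X = R1 - n1(n1+1)/2 = 42 - 8*9/2 = 42 - 36 = 6.
       U_Y = n1*n2 - U_X = 32 - 6 = 26.
Step 4: No ties, so the exact null distribution of U (based on enumerating the C(12,8) = 495 equally likely rank assignments) gives the two-sided p-value.
Step 5: p-value = 0.109091; compare to alpha = 0.1. fail to reject H0.

U_X = 6, p = 0.109091, fail to reject H0 at alpha = 0.1.


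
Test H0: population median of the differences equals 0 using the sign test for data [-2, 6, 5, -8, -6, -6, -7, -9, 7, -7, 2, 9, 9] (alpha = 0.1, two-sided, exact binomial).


Step 1: Discard zero differences. Original n = 13; n_eff = number of nonzero differences = 13.
Nonzero differences (with sign): -2, +6, +5, -8, -6, -6, -7, -9, +7, -7, +2, +9, +9
Step 2: Count signs: positive = 6, negative = 7.
Step 3: Under H0: P(positive) = 0.5, so the number of positives S ~ Bin(13, 0.5).
Step 4: Two-sided exact p-value = sum of Bin(13,0.5) probabilities at or below the observed probability = 1.000000.
Step 5: alpha = 0.1. fail to reject H0.

n_eff = 13, pos = 6, neg = 7, p = 1.000000, fail to reject H0.
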